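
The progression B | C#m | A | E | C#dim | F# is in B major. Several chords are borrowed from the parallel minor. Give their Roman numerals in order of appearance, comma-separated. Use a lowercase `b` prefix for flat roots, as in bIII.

bVII, ii°

In B major the diatonic chords are B, C#m, D#m, E, F#, G#m, A#dim. Of the given chords, B, C#m, E and F# are diatonic. But A (A–C#–E) is foreign: the diatonic vii° on degree 7 is A#dim, whereas A comes from B minor. It is labeled bVII. But C#dim (C#–E–G) is foreign: the diatonic ii on degree 2 is C#m, whereas C#dim comes from B minor. It is labeled ii°.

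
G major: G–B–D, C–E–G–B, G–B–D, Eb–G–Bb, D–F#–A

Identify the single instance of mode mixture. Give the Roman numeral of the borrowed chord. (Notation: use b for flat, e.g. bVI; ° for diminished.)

In G major the diatonic chords are G, Am, Bm, C, D, Em, F#dim. G–B–D = G, C–E–G–B = Cmaj7 and D–F#–A = D all belong to that set. Eb–G–Bb doesn't fit — on degree 6 G major would have Em (vi). Eb is the degree-6 chord of G minor, so it is the borrowed bVI.

bVI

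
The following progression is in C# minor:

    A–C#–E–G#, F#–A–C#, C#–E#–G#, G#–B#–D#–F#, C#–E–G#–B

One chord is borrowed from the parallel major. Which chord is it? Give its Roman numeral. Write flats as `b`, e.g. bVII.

In C# minor (with V from harmonic minor) the diatonic chords are C#m, D#dim, E, F#m, G#, A, B. Of the given chords, A–C#–E–G# = Amaj7, F#–A–C# = F#m, G#–B#–D#–F# = G#7 and C#–E–G#–B = C#m7 are diatonic. C#–E#–G# doesn't fit — on degree 1 C# minor would have C#m (i). C# is the degree-1 chord of C# major, so it is the borrowed I.

I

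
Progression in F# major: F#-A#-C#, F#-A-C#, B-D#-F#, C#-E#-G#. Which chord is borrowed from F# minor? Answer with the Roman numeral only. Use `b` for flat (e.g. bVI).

The diatonic triads in F# major are F#, G#m, A#m, B, C#, D#m, E#dim. F#–A#–C# = F#, B–D#–F# = B and C#–E#–G# = C# are all diatonic. F#–A–C# is not: scale degree 1 in F# major carries F# (I). In F# minor the chord on that degree is F#m, so here it functions as i, borrowed from the parallel minor.

i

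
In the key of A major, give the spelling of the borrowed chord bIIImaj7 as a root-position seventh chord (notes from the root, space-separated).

bIIImaj7 is built on the lowered scale degree 3. In A major degree 3 is C#; lowered it becomes C. Stacking thirds in A minor on C gives C–E–G–B.

C E G B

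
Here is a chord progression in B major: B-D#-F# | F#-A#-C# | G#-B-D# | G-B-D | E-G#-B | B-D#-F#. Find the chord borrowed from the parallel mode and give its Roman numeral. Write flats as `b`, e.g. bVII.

B major has the diatonic set B, C#m, D#m, E, F#, G#m, A#dim. Of the given chords, B–D#–F# = B, F#–A#–C# = F#, G#–B–D# = G#m and E–G#–B = E are diatonic. G–B–D doesn't fit — on degree 6 B major would have G#m (vi). G is the degree-6 chord of B minor, so it is the borrowed bVI.

bVI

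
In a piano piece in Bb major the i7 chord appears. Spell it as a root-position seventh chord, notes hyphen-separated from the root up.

Bb-Db-F-Ab

i7 is built on scale degree 1, which is Bb in both Bb major and its parallel. In Bb minor the chord on Bb is Bb–Db–F–Ab.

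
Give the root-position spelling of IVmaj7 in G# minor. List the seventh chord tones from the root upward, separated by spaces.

IVmaj7 is built on scale degree 4, which is C# in both G# minor and its parallel. Building the major-seventh chord from the parallel major on C#: C#–E#–G#–B#.

C# E# G# B#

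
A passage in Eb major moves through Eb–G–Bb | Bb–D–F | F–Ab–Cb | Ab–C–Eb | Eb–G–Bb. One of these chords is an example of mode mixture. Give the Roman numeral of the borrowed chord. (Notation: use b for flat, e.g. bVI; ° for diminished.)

ii°

Eb major has the diatonic set Eb, Fm, Gm, Ab, Bb, Cm, Ddim. Of the given chords, Eb–G–Bb = Eb, Bb–D–F = Bb and Ab–C–Eb = Ab are diatonic. But F–Ab–Cb is foreign: the diatonic ii on degree 2 is Fm, whereas Fdim comes from Eb minor. It is labeled ii°.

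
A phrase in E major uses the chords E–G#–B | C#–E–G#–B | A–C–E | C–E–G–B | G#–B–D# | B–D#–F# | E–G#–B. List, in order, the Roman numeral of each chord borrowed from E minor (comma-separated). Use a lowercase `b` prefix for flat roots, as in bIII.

In E major the diatonic chords are E, F#m, G#m, A, B, C#m, D#dim. Of the given chords, E–G#–B = E, C#–E–G#–B = C#m7, G#–B–D# = G#m and B–D#–F# = B are diatonic. But A–C–E is foreign: the diatonic IV on degree 4 is A, whereas Am comes from E minor. It is labeled iv. C–E–G–B is not: scale degree 6 in E major carries C#m (vi). In E minor the chord on that degree is Cmaj7, so here it functions as bVImaj7, borrowed from the parallel minor.

iv, bVImaj7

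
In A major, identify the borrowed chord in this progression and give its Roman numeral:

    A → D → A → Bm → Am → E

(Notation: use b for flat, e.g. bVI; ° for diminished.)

In A major the diatonic chords are A, Bm, C#m, D, E, F#m, G#dim. Of the given chords, A, D, Bm and E are diatonic. Am (A–C–E) doesn't fit — on degree 1 A major would have A (I). Am is the degree-1 chord of A minor, so it is the borrowed i.

i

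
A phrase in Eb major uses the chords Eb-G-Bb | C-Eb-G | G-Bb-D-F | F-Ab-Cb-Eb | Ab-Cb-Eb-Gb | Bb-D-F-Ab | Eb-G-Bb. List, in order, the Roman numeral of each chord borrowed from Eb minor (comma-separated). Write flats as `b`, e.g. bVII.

iiø7, iv7

The diatonic triads in Eb major are Eb, Fm, Gm, Ab, Bb, Cm, Ddim. Of the given chords, Eb–G–Bb = Eb, C–Eb–G = Cm, G–Bb–D–F = Gm7 and Bb–D–F–Ab = Bb7 are diatonic. But F–Ab–Cb–Eb is foreign: the diatonic ii on degree 2 is Fm, whereas Fm7b5 comes from Eb minor. It is labeled iiø7. Ab–Cb–Eb–Gb is not: scale degree 4 in Eb major carries Ab (IV). In Eb minor the chord on that degree is Abm7, so here it functions as iv7, borrowed from the parallel minor.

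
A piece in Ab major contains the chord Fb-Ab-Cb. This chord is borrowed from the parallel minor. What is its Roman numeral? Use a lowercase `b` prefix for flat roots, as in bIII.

bVI

Fb is the lowered form of scale degree 6 in Ab major (the diatonic degree 6 is F). The diatonic chord on degree 6 would be Fm (vi), but Fb–Ab–Cb is the major chord from Ab minor. As a borrowed chord it is labeled bVI.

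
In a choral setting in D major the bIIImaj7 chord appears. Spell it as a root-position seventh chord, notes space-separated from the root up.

The root of bIIImaj7 is the lowered 3rd degree: F# becomes F. Stacking thirds in D minor on F gives F–A–C–E.

F A C E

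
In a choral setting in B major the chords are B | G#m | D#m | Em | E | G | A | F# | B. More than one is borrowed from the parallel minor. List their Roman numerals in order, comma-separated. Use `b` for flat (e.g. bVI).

B major has the diatonic set B, C#m, D#m, E, F#, G#m, A#dim. B, G#m, D#m, E and F# all belong to that set. But Em (E–G–B) is foreign: the diatonic IV on degree 4 is E, whereas Em comes from B minor. It is labeled iv. G (G–B–D) is not: scale degree 6 in B major carries G#m (vi). In B minor the chord on that degree is G, so here it functions as bVI, borrowed from the parallel minor. But A (A–C#–E) is foreign: the diatonic vii° on degree 7 is A#dim, whereas A comes from B minor. It is labeled bVII.

iv, bVI, bVII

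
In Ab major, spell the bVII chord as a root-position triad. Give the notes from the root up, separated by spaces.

Scale degree 7 in Ab major is G. bVII uses the lowered form, Gb, taken from Ab minor. Building the major chord from the parallel minor on Gb: Gb–Bb–Db.

Gb Bb Db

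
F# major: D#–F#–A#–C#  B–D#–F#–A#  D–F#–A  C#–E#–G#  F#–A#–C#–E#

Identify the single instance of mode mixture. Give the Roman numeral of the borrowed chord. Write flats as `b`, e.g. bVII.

The diatonic triads in F# major are F#, G#m, A#m, B, C#, D#m, E#dim. Of the given chords, D#–F#–A#–C# = D#m7, B–D#–F#–A# = Bmaj7, C#–E#–G# = C# and F#–A#–C#–E# = F#maj7 are diatonic. But D–F#–A is foreign: the diatonic vi on degree 6 is D#m, whereas D comes from F# minor. It is labeled bVI.

bVI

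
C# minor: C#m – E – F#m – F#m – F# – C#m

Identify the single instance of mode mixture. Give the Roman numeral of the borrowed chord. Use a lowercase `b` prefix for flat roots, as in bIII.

In C# minor (with V from harmonic minor) the diatonic chords are C#m, D#dim, E, F#m, G#, A, B. C#m, E and F#m are all diatonic. F# (F#–A#–C#) is not: scale degree 4 in C# minor carries F#m (iv). In C# major the chord on that degree is F#, so here it functions as IV, borrowed from the parallel major.

IV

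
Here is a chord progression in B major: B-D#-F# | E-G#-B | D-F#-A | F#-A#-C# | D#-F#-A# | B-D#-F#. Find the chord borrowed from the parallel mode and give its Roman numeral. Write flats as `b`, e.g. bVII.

The diatonic triads in B major are B, C#m, D#m, E, F#, G#m, A#dim. B–D#–F# = B, E–G#–B = E, F#–A#–C# = F# and D#–F#–A# = D#m all belong to that set. But D–F#–A is foreign: the diatonic iii on degree 3 is D#m, whereas D comes from B minor. It is labeled bIII.

bIII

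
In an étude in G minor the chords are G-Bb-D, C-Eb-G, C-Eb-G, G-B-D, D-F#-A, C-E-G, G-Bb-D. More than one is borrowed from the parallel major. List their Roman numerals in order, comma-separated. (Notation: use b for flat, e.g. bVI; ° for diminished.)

The diatonic triads in G minor (with V from harmonic minor) are Gm, Adim, Bb, Cm, D, Eb, F. G–Bb–D = Gm, C–Eb–G = Cm and D–F#–A = D are all diatonic. G–B–D doesn't fit — on degree 1 G minor would have Gm (i). G is the degree-1 chord of G major, so it is the borrowed I. C–E–G is not: scale degree 4 in G minor carries Cm (iv). In G major the chord on that degree is C, so here it functions as IV, borrowed from the parallel major.

I, IV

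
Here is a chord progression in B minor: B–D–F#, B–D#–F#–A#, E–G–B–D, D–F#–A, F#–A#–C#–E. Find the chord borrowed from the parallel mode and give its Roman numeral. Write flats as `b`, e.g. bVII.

B minor has the diatonic set Bm, C#dim, D, Em, F#, G, A (with V from harmonic minor). Of the given chords, B–D–F# = Bm, E–G–B–D = Em7, D–F#–A = D and F#–A#–C#–E = F#7 are diatonic. But B–D#–F#–A# is foreign: the diatonic i on degree 1 is Bm, whereas Bmaj7 comes from B major. It is labeled Imaj7.

Imaj7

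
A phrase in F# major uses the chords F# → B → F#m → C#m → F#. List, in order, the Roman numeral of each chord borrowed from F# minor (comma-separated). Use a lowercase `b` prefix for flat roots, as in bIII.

i, v

In F# major the diatonic chords are F#, G#m, A#m, B, C#, D#m, E#dim. Of the given chords, F# and B are diatonic. But F#m (F#–A–C#) is foreign: the diatonic I on degree 1 is F#, whereas F#m comes from F# minor. It is labeled i. C#m (C#–E–G#) doesn't fit — on degree 5 F# major would have C# (V). C#m is the degree-5 chord of F# minor, so it is the borrowed v.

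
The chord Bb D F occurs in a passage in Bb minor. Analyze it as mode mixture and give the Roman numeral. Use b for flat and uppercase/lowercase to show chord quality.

The root Bb is the diatonic 1st degree of Bb minor; the borrowing shows in the chord quality. Bb–D–F is a major chord — the form found in Bb major, not the diatonic i (Bbm). Borrowed into Bb minor it is written I.

I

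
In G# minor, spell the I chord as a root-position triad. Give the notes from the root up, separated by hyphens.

G#-B#-D#

I is built on scale degree 1, which is G# in both G# minor and its parallel. Building the major chord from the parallel major on G#: G#–B#–D#.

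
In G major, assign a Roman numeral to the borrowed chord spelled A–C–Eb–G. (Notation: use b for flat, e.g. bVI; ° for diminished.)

iiø7

The root A is the diatonic 2nd degree of G major; the borrowing shows in the chord quality. Diatonically G major has Am (ii) on that degree; A–C–Eb–G is instead the half-diminished-seventh chord native to G minor, so it takes the label iiø7.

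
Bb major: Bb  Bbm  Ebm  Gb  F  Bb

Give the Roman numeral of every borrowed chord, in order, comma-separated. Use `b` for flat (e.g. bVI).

i, iv, bVI

In Bb major the diatonic chords are Bb, Cm, Dm, Eb, F, Gm, Adim. Bb and F are both diatonic. But Bbm (Bb–Db–F) is foreign: the diatonic I on degree 1 is Bb, whereas Bbm comes from Bb minor. It is labeled i. Ebm (Eb–Gb–Bb) is not: scale degree 4 in Bb major carries Eb (IV). In Bb minor the chord on that degree is Ebm, so here it functions as iv, borrowed from the parallel minor. Gb (Gb–Bb–Db) is not: scale degree 6 in Bb major carries Gm (vi). In Bb minor the chord on that degree is Gb, so here it functions as bVI, borrowed from the parallel minor.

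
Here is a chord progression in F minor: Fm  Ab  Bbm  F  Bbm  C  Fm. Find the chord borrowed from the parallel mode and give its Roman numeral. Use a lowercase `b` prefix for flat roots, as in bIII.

F minor has the diatonic set Fm, Gdim, Ab, Bbm, C, Db, Eb (with V from harmonic minor). Of the given chords, Fm, Ab, Bbm and C are diatonic. F (F–A–C) doesn't fit — on degree 1 F minor would have Fm (i). F is the degree-1 chord of F major, so it is the borrowed I.

I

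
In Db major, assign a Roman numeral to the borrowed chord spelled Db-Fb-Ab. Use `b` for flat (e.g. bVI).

i

Db is scale degree 1 in Db major. Diatonically Db major has Db (I) on that degree; Db–Fb–Ab is instead the minor chord native to Db minor, so it takes the label i.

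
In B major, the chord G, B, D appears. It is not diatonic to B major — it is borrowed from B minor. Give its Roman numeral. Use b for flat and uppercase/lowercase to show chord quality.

bVI

The root G is the lowered 6th scale degree — diatonically B major has G# there. The diatonic chord on degree 6 would be G#m (vi), but G–B–D is the major chord from B minor. As a borrowed chord it is labeled bVI.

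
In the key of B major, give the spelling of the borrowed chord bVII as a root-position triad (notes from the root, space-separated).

A C# E

The root of bVII is the lowered 7th degree: A# becomes A. In B minor the chord on A is A–C#–E.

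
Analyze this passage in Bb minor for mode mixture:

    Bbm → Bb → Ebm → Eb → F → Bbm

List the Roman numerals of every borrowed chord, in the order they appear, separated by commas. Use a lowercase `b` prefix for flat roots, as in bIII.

I, IV

In Bb minor (with V from harmonic minor) the diatonic chords are Bbm, Cdim, Db, Ebm, F, Gb, Ab. Bbm, Ebm and F all belong to that set. Bb (Bb–D–F) doesn't fit — on degree 1 Bb minor would have Bbm (i). Bb is the degree-1 chord of Bb major, so it is the borrowed I. Eb (Eb–G–Bb) doesn't fit — on degree 4 Bb minor would have Ebm (iv). Eb is the degree-4 chord of Bb major, so it is the borrowed IV.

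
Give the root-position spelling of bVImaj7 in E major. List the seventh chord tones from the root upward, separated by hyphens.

Scale degree 6 in E major is C#. bVImaj7 uses the lowered form, C, taken from E minor. Building the major-seventh chord from the parallel minor on C: C–E–G–B.

C-E-G-B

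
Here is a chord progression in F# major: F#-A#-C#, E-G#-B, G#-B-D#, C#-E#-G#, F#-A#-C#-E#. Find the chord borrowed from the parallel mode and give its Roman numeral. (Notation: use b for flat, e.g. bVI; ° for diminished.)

bVII

In F# major the diatonic chords are F#, G#m, A#m, B, C#, D#m, E#dim. Of the given chords, F#–A#–C# = F#, G#–B–D# = G#m, C#–E#–G# = C# and F#–A#–C#–E# = F#maj7 are diatonic. E–G#–B is not: scale degree 7 in F# major carries E#dim (vii°). In F# minor the chord on that degree is E, so here it functions as bVII, borrowed from the parallel minor.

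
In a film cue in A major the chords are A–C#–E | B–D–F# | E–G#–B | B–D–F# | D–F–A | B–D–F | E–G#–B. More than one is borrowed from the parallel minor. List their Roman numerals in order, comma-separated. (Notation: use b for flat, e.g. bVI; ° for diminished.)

iv, ii°

A major has the diatonic set A, Bm, C#m, D, E, F#m, G#dim. Of the given chords, A–C#–E = A, B–D–F# = Bm and E–G#–B = E are diatonic. But D–F–A is foreign: the diatonic IV on degree 4 is D, whereas Dm comes from A minor. It is labeled iv. B–D–F doesn't fit — on degree 2 A major would have Bm (ii). Bdim is the degree-2 chord of A minor, so it is the borrowed ii°.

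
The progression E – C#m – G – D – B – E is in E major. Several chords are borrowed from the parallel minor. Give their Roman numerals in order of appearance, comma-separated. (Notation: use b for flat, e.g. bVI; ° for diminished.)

E major has the diatonic set E, F#m, G#m, A, B, C#m, D#dim. Of the given chords, E, C#m and B are diatonic. But G (G–B–D) is foreign: the diatonic iii on degree 3 is G#m, whereas G comes from E minor. It is labeled bIII. But D (D–F#–A) is foreign: the diatonic vii° on degree 7 is D#dim, whereas D comes from E minor. It is labeled bVII.

bIII, bVII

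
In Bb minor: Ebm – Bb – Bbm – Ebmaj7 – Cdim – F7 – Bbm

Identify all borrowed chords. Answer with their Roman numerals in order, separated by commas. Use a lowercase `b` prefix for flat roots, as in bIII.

The diatonic triads in Bb minor (with V from harmonic minor) are Bbm, Cdim, Db, Ebm, F, Gb, Ab. Of the given chords, Ebm, Bbm, Cdim and F7 are diatonic. Bb (Bb–D–F) doesn't fit — on degree 1 Bb minor would have Bbm (i). Bb is the degree-1 chord of Bb major, so it is the borrowed I. Ebmaj7 (Eb–G–Bb–D) is not: scale degree 4 in Bb minor carries Ebm (iv). In Bb major the chord on that degree is Ebmaj7, so here it functions as IVmaj7, borrowed from the parallel major.

I, IVmaj7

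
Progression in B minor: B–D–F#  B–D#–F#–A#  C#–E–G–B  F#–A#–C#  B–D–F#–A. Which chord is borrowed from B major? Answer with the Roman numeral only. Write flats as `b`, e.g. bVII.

The diatonic triads in B minor (with V from harmonic minor) are Bm, C#dim, D, Em, F#, G, A. Of the given chords, B–D–F# = Bm, C#–E–G–B = C#m7b5, F#–A#–C# = F# and B–D–F#–A = Bm7 are diatonic. But B–D#–F#–A# is foreign: the diatonic i on degree 1 is Bm, whereas Bmaj7 comes from B major. It is labeled Imaj7.

Imaj7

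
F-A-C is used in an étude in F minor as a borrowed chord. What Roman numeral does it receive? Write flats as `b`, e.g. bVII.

I

F is scale degree 1 in F minor. Diatonically F minor has Fm (i) on that degree; F–A–C is instead the major chord native to F major, so it takes the label I.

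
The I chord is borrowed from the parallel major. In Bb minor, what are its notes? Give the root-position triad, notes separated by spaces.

Bb D F

The root, Bb, is scale degree 1 — the same note in Bb minor and Bb major; only the chord quality changes. Building the major chord from the parallel major on Bb: Bb–D–F.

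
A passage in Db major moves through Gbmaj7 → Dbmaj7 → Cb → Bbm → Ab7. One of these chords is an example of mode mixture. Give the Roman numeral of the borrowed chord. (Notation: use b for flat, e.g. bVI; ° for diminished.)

Db major has the diatonic set Db, Ebm, Fm, Gb, Ab, Bbm, Cdim. Gbmaj7, Dbmaj7, Bbm and Ab7 all belong to that set. But Cb (Cb–Eb–Gb) is foreign: the diatonic vii° on degree 7 is Cdim, whereas Cb comes from Db minor. It is labeled bVII.

bVII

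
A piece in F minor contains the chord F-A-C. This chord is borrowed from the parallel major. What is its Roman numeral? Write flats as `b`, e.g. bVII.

I

The root F is the diatonic 1st degree of F minor; the borrowing shows in the chord quality. F–A–C is a major chord — the form found in F major, not the diatonic i (Fm). Borrowed into F minor it is written I.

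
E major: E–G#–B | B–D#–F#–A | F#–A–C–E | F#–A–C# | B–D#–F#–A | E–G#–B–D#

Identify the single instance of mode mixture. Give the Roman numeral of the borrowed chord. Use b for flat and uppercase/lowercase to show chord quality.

The diatonic triads in E major are E, F#m, G#m, A, B, C#m, D#dim. E–G#–B = E, B–D#–F#–A = B7, F#–A–C# = F#m and E–G#–B–D# = Emaj7 are all diatonic. But F#–A–C–E is foreign: the diatonic ii on degree 2 is F#m, whereas F#m7b5 comes from E minor. It is labeled iiø7.

iiø7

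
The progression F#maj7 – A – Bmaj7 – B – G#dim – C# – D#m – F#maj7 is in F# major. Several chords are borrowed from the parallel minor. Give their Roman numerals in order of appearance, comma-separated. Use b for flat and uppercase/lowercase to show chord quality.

bIII, ii°

The diatonic triads in F# major are F#, G#m, A#m, B, C#, D#m, E#dim. F#maj7, Bmaj7, B, C# and D#m are all diatonic. A (A–C#–E) is not: scale degree 3 in F# major carries A#m (iii). In F# minor the chord on that degree is A, so here it functions as bIII, borrowed from the parallel minor. G#dim (G#–B–D) doesn't fit — on degree 2 F# major would have G#m (ii). G#dim is the degree-2 chord of F# minor, so it is the borrowed ii°.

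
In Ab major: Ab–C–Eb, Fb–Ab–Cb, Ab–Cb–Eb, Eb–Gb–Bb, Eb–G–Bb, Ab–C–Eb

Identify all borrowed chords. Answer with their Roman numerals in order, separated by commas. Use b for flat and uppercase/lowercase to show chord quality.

bVI, i, v

The diatonic triads in Ab major are Ab, Bbm, Cm, Db, Eb, Fm, Gdim. Ab–C–Eb = Ab and Eb–G–Bb = Eb are both diatonic. Fb–Ab–Cb doesn't fit — on degree 6 Ab major would have Fm (vi). Fb is the degree-6 chord of Ab minor, so it is the borrowed bVI. Ab–Cb–Eb is not: scale degree 1 in Ab major carries Ab (I). In Ab minor the chord on that degree is Abm, so here it functions as i, borrowed from the parallel minor. But Eb–Gb–Bb is foreign: the diatonic V on degree 5 is Eb, whereas Ebm comes from Ab minor. It is labeled v.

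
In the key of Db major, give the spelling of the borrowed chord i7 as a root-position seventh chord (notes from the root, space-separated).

The root, Db, is scale degree 1 — the same note in Db major and Db minor; only the chord quality changes. In Db minor the chord on Db is Db–Fb–Ab–Cb.

Db Fb Ab Cb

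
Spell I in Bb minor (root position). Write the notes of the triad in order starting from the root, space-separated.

Bb D F

The root, Bb, is scale degree 1 — the same note in Bb minor and Bb major; only the chord quality changes. Building the major chord from the parallel major on Bb: Bb–D–F.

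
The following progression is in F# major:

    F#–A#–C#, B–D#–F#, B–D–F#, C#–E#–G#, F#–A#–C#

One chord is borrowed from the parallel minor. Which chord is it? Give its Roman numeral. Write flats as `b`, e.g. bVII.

F# major has the diatonic set F#, G#m, A#m, B, C#, D#m, E#dim. F#–A#–C# = F#, B–D#–F# = B and C#–E#–G# = C# all belong to that set. B–D–F# is not: scale degree 4 in F# major carries B (IV). In F# minor the chord on that degree is Bm, so here it functions as iv, borrowed from the parallel minor.

iv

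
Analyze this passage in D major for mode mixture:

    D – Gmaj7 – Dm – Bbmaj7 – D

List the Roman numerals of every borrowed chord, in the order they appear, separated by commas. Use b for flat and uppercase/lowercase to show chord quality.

i, bVImaj7

In D major the diatonic chords are D, Em, F#m, G, A, Bm, C#dim. Of the given chords, D and Gmaj7 are diatonic. But Dm (D–F–A) is foreign: the diatonic I on degree 1 is D, whereas Dm comes from D minor. It is labeled i. But Bbmaj7 (Bb–D–F–A) is foreign: the diatonic vi on degree 6 is Bm, whereas Bbmaj7 comes from D minor. It is labeled bVImaj7.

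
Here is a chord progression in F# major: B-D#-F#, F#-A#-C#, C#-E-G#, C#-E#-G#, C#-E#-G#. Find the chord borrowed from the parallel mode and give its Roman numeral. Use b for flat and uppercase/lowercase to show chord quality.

F# major has the diatonic set F#, G#m, A#m, B, C#, D#m, E#dim. B–D#–F# = B, F#–A#–C# = F# and C#–E#–G# = C# are all diatonic. But C#–E–G# is foreign: the diatonic V on degree 5 is C#, whereas C#m comes from F# minor. It is labeled v.

v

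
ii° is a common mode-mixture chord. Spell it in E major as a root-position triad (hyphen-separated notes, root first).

F#-A-C

ii° is built on scale degree 2, which is F# in both E major and its parallel. In E minor the chord on F# is F#–A–C.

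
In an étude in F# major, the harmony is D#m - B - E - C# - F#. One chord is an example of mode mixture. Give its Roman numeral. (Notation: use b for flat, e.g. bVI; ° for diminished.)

The diatonic triads in F# major are F#, G#m, A#m, B, C#, D#m, E#dim. D#m, B, C# and F# are all diatonic. But E (E–G#–B) is foreign: the diatonic vii° on degree 7 is E#dim, whereas E comes from F# minor. It is labeled bVII.

bVII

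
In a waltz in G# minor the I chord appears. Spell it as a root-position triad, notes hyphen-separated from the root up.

I is built on scale degree 1, which is G# in both G# minor and its parallel. Stacking thirds in G# major on G# gives G#–B#–D#.

G#-B#-D#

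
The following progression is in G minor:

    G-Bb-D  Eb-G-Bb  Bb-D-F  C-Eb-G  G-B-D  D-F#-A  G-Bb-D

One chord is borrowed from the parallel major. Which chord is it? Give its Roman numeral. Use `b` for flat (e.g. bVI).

I

G minor has the diatonic set Gm, Adim, Bb, Cm, D, Eb, F (with V from harmonic minor). Of the given chords, G–Bb–D = Gm, Eb–G–Bb = Eb, Bb–D–F = Bb, C–Eb–G = Cm and D–F#–A = D are diatonic. G–B–D doesn't fit — on degree 1 G minor would have Gm (i). G is the degree-1 chord of G major, so it is the borrowed I.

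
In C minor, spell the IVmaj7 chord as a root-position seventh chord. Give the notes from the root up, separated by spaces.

F A C E

The root, F, is scale degree 4 — the same note in C minor and C major; only the chord quality changes. In C major the chord on F is F–A–C–E.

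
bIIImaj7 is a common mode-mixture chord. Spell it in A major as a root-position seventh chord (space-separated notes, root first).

Scale degree 3 in A major is C#. bIIImaj7 uses the lowered form, C, taken from A minor. Stacking thirds in A minor on C gives C–E–G–B.

C E G B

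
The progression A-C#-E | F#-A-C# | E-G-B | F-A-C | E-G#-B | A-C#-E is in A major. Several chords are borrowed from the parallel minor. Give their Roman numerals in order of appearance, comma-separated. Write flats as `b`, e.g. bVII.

The diatonic triads in A major are A, Bm, C#m, D, E, F#m, G#dim. A–C#–E = A, F#–A–C# = F#m and E–G#–B = E all belong to that set. E–G–B doesn't fit — on degree 5 A major would have E (V). Em is the degree-5 chord of A minor, so it is the borrowed v. F–A–C doesn't fit — on degree 6 A major would have F#m (vi). F is the degree-6 chord of A minor, so it is the borrowed bVI.

v, bVI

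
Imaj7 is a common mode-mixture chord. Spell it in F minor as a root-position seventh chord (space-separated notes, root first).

F A C E

The root, F, is scale degree 1 — the same note in F minor and F major; only the chord quality changes. In F major the chord on F is F–A–C–E.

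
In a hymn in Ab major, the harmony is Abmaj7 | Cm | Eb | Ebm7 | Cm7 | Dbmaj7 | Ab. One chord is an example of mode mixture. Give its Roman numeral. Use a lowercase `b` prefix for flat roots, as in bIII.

v7

Ab major has the diatonic set Ab, Bbm, Cm, Db, Eb, Fm, Gdim. Of the given chords, Abmaj7, Cm, Eb, Cm7, Dbmaj7 and Ab are diatonic. Ebm7 (Eb–Gb–Bb–Db) is not: scale degree 5 in Ab major carries Eb (V). In Ab minor the chord on that degree is Ebm7, so here it functions as v7, borrowed from the parallel minor.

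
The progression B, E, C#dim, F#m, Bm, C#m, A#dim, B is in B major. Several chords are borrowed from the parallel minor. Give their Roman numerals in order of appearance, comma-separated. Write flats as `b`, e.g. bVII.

ii°, v, i

In B major the diatonic chords are B, C#m, D#m, E, F#, G#m, A#dim. B, E, C#m and A#dim all belong to that set. C#dim (C#–E–G) doesn't fit — on degree 2 B major would have C#m (ii). C#dim is the degree-2 chord of B minor, so it is the borrowed ii°. F#m (F#–A–C#) is not: scale degree 5 in B major carries F# (V). In B minor the chord on that degree is F#m, so here it functions as v, borrowed from the parallel minor. Bm (B–D–F#) is not: scale degree 1 in B major carries B (I). In B minor the chord on that degree is Bm, so here it functions as i, borrowed from the parallel minor.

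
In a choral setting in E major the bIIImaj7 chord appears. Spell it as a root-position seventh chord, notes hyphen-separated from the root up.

The root of bIIImaj7 is the lowered 3rd degree: G# becomes G. In E minor the chord on G is G–B–D–F#.

G-B-D-F#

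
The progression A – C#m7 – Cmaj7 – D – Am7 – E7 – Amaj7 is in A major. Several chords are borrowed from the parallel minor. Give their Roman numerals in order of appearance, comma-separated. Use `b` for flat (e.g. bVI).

bIIImaj7, i7

The diatonic triads in A major are A, Bm, C#m, D, E, F#m, G#dim. A, C#m7, D, E7 and Amaj7 all belong to that set. Cmaj7 (C–E–G–B) doesn't fit — on degree 3 A major would have C#m (iii). Cmaj7 is the degree-3 chord of A minor, so it is the borrowed bIIImaj7. Am7 (A–C–E–G) is not: scale degree 1 in A major carries A (I). In A minor the chord on that degree is Am7, so here it functions as i7, borrowed from the parallel minor.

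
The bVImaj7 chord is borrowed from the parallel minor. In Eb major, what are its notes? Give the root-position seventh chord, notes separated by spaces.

The root of bVImaj7 is the lowered 6th degree: C becomes Cb. Building the major-seventh chord from the parallel minor on Cb: Cb–Eb–Gb–Bb.

Cb Eb Gb Bb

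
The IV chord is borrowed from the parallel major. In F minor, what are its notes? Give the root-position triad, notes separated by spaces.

Bb D F

IV is built on scale degree 4, which is Bb in both F minor and its parallel. In F major the chord on Bb is Bb–D–F.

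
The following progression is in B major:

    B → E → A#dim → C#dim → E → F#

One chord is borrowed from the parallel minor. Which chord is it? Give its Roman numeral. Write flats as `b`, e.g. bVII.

ii°

In B major the diatonic chords are B, C#m, D#m, E, F#, G#m, A#dim. B, E, A#dim and F# all belong to that set. C#dim (C#–E–G) doesn't fit — on degree 2 B major would have C#m (ii). C#dim is the degree-2 chord of B minor, so it is the borrowed ii°.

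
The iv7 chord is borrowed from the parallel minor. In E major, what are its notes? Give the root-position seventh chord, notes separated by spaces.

The root, A, is scale degree 4 — the same note in E major and E minor; only the chord quality changes. Building the minor-seventh chord from the parallel minor on A: A–C–E–G.

A C E G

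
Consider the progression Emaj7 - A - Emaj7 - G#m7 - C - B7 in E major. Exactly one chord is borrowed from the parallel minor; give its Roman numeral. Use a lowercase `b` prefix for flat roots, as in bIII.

bVI

E major has the diatonic set E, F#m, G#m, A, B, C#m, D#dim. Of the given chords, Emaj7, A, G#m7 and B7 are diatonic. C (C–E–G) doesn't fit — on degree 6 E major would have C#m (vi). C is the degree-6 chord of E minor, so it is the borrowed bVI.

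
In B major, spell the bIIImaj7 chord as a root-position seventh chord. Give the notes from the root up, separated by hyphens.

bIIImaj7 is built on the lowered scale degree 3. In B major degree 3 is D#; lowered it becomes D. In B minor the chord on D is D–F#–A–C#.

D-F#-A-C#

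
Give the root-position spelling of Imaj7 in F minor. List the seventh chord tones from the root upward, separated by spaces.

F A C E

Imaj7 is built on scale degree 1, which is F in both F minor and its parallel. In F major the chord on F is F–A–C–E.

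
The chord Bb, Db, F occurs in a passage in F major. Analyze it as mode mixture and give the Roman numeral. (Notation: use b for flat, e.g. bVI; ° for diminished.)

The root Bb is the diatonic 4th degree of F major; the borrowing shows in the chord quality. Diatonically F major has Bb (IV) on that degree; Bb–Db–F is instead the minor chord native to F minor, so it takes the label iv.

iv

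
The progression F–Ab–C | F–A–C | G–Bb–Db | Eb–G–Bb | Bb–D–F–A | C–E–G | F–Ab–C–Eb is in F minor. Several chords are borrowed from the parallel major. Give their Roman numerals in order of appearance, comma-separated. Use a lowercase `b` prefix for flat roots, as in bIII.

F minor has the diatonic set Fm, Gdim, Ab, Bbm, C, Db, Eb (with V from harmonic minor). F–Ab–C = Fm, G–Bb–Db = Gdim, Eb–G–Bb = Eb, C–E–G = C and F–Ab–C–Eb = Fm7 all belong to that set. F–A–C doesn't fit — on degree 1 F minor would have Fm (i). F is the degree-1 chord of F major, so it is the borrowed I. Bb–D–F–A is not: scale degree 4 in F minor carries Bbm (iv). In F major the chord on that degree is Bbmaj7, so here it functions as IVmaj7, borrowed from the parallel major.

I, IVmaj7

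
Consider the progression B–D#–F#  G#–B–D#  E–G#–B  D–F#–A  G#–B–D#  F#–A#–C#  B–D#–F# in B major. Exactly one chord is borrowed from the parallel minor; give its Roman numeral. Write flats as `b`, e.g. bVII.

B major has the diatonic set B, C#m, D#m, E, F#, G#m, A#dim. B–D#–F# = B, G#–B–D# = G#m, E–G#–B = E and F#–A#–C# = F# are all diatonic. D–F#–A doesn't fit — on degree 3 B major would have D#m (iii). D is the degree-3 chord of B minor, so it is the borrowed bIII.

bIII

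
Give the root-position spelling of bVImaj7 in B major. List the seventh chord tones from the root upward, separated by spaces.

Scale degree 6 in B major is G#. bVImaj7 uses the lowered form, G, taken from B minor. In B minor the chord on G is G–B–D–F#.

G B D F#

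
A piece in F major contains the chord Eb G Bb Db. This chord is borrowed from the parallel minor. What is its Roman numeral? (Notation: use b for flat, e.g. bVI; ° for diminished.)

bVII7

The root Eb is the lowered 7th scale degree — diatonically F major has E there. Eb–G–Bb–Db is a dominant-seventh chord — the form found in F minor, not the diatonic vii° (Edim). Borrowed into F major it is written bVII7.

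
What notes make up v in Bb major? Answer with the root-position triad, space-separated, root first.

F Ab C

The root, F, is scale degree 5 — the same note in Bb major and Bb minor; only the chord quality changes. In Bb minor the chord on F is F–Ab–C.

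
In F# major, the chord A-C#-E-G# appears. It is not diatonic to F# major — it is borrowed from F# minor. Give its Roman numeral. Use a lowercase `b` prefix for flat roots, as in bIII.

The root A is the lowered 3rd scale degree — diatonically F# major has A# there. The diatonic chord on degree 3 would be A#m (iii), but A–C#–E–G# is the major-seventh chord from F# minor. As a borrowed chord it is labeled bIIImaj7.

bIIImaj7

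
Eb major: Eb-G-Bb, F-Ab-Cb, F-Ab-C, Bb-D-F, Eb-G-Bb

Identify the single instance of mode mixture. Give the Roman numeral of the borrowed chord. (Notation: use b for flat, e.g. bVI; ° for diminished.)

In Eb major the diatonic chords are Eb, Fm, Gm, Ab, Bb, Cm, Ddim. Eb–G–Bb = Eb, F–Ab–C = Fm and Bb–D–F = Bb all belong to that set. F–Ab–Cb doesn't fit — on degree 2 Eb major would have Fm (ii). Fdim is the degree-2 chord of Eb minor, so it is the borrowed ii°.

ii°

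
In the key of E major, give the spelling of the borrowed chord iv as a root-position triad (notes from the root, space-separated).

The root, A, is scale degree 4 — the same note in E major and E minor; only the chord quality changes. Stacking thirds in E minor on A gives A–C–E.

A C E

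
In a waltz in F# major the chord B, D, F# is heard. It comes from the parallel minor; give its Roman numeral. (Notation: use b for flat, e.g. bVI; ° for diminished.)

The root B is the diatonic 4th degree of F# major; the borrowing shows in the chord quality. The diatonic chord on degree 4 would be B (IV), but B–D–F# is the minor chord from F# minor. As a borrowed chord it is labeled iv.

iv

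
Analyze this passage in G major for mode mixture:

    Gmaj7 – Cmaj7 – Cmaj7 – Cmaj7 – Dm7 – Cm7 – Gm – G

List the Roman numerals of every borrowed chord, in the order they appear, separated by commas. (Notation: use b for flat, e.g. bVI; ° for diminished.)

In G major the diatonic chords are G, Am, Bm, C, D, Em, F#dim. Of the given chords, Gmaj7, Cmaj7 and G are diatonic. Dm7 (D–F–A–C) doesn't fit — on degree 5 G major would have D (V). Dm7 is the degree-5 chord of G minor, so it is the borrowed v7. But Cm7 (C–Eb–G–Bb) is foreign: the diatonic IV on degree 4 is C, whereas Cm7 comes from G minor. It is labeled iv7. Gm (G–Bb–D) is not: scale degree 1 in G major carries G (I). In G minor the chord on that degree is Gm, so here it functions as i, borrowed from the parallel minor.

v7, iv7, i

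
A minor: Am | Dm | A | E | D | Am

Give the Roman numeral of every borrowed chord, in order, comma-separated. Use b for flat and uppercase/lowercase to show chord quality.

I, IV

A minor has the diatonic set Am, Bdim, C, Dm, E, F, G (with V from harmonic minor). Am, Dm and E are all diatonic. A (A–C#–E) doesn't fit — on degree 1 A minor would have Am (i). A is the degree-1 chord of A major, so it is the borrowed I. D (D–F#–A) doesn't fit — on degree 4 A minor would have Dm (iv). D is the degree-4 chord of A major, so it is the borrowed IV.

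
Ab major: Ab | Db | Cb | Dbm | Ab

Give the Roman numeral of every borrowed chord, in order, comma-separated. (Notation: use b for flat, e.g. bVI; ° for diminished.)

Ab major has the diatonic set Ab, Bbm, Cm, Db, Eb, Fm, Gdim. Ab and Db both belong to that set. But Cb (Cb–Eb–Gb) is foreign: the diatonic iii on degree 3 is Cm, whereas Cb comes from Ab minor. It is labeled bIII. Dbm (Db–Fb–Ab) doesn't fit — on degree 4 Ab major would have Db (IV). Dbm is the degree-4 chord of Ab minor, so it is the borrowed iv.

bIII, iv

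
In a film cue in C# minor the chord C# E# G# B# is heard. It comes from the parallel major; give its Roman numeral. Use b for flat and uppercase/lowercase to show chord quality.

C# is scale degree 1 in C# minor. The diatonic chord on degree 1 would be C#m (i), but C#–E#–G#–B# is the major-seventh chord from C# major. As a borrowed chord it is labeled Imaj7.

Imaj7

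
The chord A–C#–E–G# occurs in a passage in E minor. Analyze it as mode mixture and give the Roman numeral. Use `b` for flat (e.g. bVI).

IVmaj7

A is scale degree 4 in E minor. A–C#–E–G# is a major-seventh chord — the form found in E major, not the diatonic iv (Am). Borrowed into E minor it is written IVmaj7.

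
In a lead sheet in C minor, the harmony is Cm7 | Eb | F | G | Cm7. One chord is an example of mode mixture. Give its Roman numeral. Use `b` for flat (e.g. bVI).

IV

The diatonic triads in C minor (with V from harmonic minor) are Cm, Ddim, Eb, Fm, G, Ab, Bb. Cm7, Eb and G all belong to that set. F (F–A–C) doesn't fit — on degree 4 C minor would have Fm (iv). F is the degree-4 chord of C major, so it is the borrowed IV.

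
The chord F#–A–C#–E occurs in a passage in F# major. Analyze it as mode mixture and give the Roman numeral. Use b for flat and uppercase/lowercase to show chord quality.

F# is scale degree 1 in F# major. F#–A–C#–E is a minor-seventh chord — the form found in F# minor, not the diatonic I (F#). Borrowed into F# major it is written i7.

i7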